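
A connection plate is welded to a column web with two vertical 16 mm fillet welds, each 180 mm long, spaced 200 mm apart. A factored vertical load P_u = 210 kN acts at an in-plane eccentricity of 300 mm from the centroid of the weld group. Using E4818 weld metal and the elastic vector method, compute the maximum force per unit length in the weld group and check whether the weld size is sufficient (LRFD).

f_max ≈ 2320 N/mm; adequate

E48XX → F_EXX = 480 MPa.
Total weld length L_w = 360 mm. Treat welds as unit-width lines.
Polar moment about centroid: J = 2[d³/12 + d(b/2)²] = 2[180³/12 + 180×100²] = 4572000 mm³.
Direct shear f_v = P/L_w = 210×10³ / 360 = 583.3 N/mm (vertical).
Torsion M = P·e = 210×10³ × 300 = 63000000 N·mm.
Critical point at (x, y) = (100, 90) from centroid. f_tx = M·y/J = 1240 N/mm; f_ty = M·x/J = 1378 N/mm.
Resultant f_max = √[f_tx² + (f_v + f_ty)²] = √[1240² + (583.3 + 1378)²] = 2320 N/mm.
Capacity per unit length: φr_n = 0.75 × 0.6 × 480 × (0.707 × 16) = 2443 N/mm.
2320 ≤ 2443 → adequate.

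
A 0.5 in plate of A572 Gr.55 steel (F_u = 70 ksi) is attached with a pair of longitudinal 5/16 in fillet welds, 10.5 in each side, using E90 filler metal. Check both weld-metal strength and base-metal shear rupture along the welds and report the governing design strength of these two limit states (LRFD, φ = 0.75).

φR_n ≈ 188 kips (weld metal governs)

E90XX → F_EXX = 90 ksi.
t_e = 0.707 × 0.3125 = 0.2209 in; L = 21 in.
Weld metal: φR_n = 0.75 × 0.6 × 90 × 0.2209 × 21 = 187.9 kips.
Base metal (shear rupture): φR_n = 0.75 × 0.6 × 70 × 0.5 × 21 = 330.8 kips.
Governing: weld metal.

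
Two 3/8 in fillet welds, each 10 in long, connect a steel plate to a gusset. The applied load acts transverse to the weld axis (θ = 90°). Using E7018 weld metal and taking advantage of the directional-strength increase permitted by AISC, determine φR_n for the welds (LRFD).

E70XX → F_EXX = 70 ksi.
t_e = 0.707 × 0.375 = 0.2651 in; A_we = 0.2651 × 20 = 5.303 in².
Directional factor: 1.0 + 0.5 sin^1.5(90°) = 1.5.
F_nw = 0.6 × 70 × 1.5 = 63 ksi.
φR_n = 0.75 × 63 × 5.303 = 250.5 kips.

φR_n ≈ 251 kips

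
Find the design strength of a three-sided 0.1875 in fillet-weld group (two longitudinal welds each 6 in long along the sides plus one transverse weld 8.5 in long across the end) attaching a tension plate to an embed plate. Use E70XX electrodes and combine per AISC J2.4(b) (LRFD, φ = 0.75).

φR_n ≈ 95.8 kip

E70XX → F_EXX = 70 ksi.
t_e = 0.707 × 0.1875 = 0.1326 in.
R_nwl = 0.6 × 70 × 0.1326 × 12 = 66.81 kip (longitudinal, 2 welds).
R_nwt = 0.6 × 70 × 0.1326 × 8.5 = 47.32 kip (transverse, base value).
(i) R_nwl + R_nwt = 114.1 kip; (ii) 0.85 R_nwl + 1.5 R_nwt = 127.8 kip.
R_n = max = 127.8 kip [governs: (ii)]; φR_n = 95.83 kip.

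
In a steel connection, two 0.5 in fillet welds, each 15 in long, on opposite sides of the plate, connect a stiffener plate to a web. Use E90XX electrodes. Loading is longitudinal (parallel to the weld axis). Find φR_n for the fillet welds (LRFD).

E90XX → F_EXX = 90 ksi.
Effective throat t_e = 0.707 × 0.5 = 0.3535 in.
Total length L = 30 in; A_we = 0.3535 × 30 = 10.6 in².
F_nw = 0.6 F_EXX = 0.6 × 90 = 54 ksi.
φR_n = 0.75 × 54 × 10.6 = 429.5 kips.

φR_n ≈ 430 kips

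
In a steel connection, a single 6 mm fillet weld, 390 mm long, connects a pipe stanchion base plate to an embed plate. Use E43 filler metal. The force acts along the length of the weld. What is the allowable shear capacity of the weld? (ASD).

R_n/Ω ≈ 213 kN

E43XX → F_EXX = 430 MPa.
Effective throat t_e = 0.707 × 6 = 4.242 mm.
Total length L = 390 mm; A_we = 4.242 × 390 = 1654 mm².
F_nw = 0.6 F_EXX = 0.6 × 430 = 258 MPa.
R_n = 258 × 1654 × 10⁻³ = 426.8 kN; R_n/Ω = 426.8/2.0 = 213.4 kN.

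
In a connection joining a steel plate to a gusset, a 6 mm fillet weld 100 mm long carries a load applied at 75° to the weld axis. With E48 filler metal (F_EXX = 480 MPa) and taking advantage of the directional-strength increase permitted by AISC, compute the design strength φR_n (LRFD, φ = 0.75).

φR_n ≈ 135 kN

t_e = 0.707 × 6 = 4.242 mm; A_we = 4.242 × 100 = 424.2 mm².
Directional factor: 1.0 + 0.5 sin^1.5(75°) = 1.475.
F_nw = 0.6 × 480 × 1.475 = 424.7 MPa.
φR_n = 0.75 × 424.7 × 424.2 × 10⁻³ = 135.1 kN.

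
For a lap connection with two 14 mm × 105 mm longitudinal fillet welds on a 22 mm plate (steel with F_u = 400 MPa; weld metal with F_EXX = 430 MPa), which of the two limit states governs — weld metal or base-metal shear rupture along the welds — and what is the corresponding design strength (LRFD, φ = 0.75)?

φR_n ≈ 402 kN (weld metal governs)

t_e = 0.707 × 14 = 9.898 mm; L = 210 mm.
Weld metal: φR_n = 0.75 × 0.6 × 430 × 9.898 × 210 × 10⁻³ = 402.2 kN.
Base metal (shear rupture): φR_n = 0.75 × 0.6 × 400 × 22 × 210 × 10⁻³ = 831.6 kN.
Governing: weld metal.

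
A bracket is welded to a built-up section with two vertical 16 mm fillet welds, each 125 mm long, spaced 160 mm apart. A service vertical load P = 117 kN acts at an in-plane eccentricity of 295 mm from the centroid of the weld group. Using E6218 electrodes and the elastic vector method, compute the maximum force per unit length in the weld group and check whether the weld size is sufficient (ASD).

f_max ≈ 2210 N/mm; NOT adequate

E62XX → F_EXX = 620 MPa.
Total weld length L_w = 250 mm. Treat welds as unit-width lines.
Polar moment about centroid: J = 2[d³/12 + d(b/2)²] = 2[125³/12 + 125×80²] = 1926000 mm³.
Direct shear f_v = P/L_w = 117×10³ / 250 = 468 N/mm (vertical).
Torsion M = P·e = 117×10³ × 295 = 34515000 N·mm.
Critical point at (x, y) = (80, 62.5) from centroid. f_tx = M·y/J = 1120 N/mm; f_ty = M·x/J = 1434 N/mm.
Resultant f_max = √[f_tx² + (f_v + f_ty)²] = √[1120² + (468 + 1434)²] = 2207 N/mm.
Capacity per unit length: r_n/Ω = (1/2.0) × 0.6 × 620 × (0.707 × 16) = 2104 N/mm.
2207 > 2104 → NOT adequate.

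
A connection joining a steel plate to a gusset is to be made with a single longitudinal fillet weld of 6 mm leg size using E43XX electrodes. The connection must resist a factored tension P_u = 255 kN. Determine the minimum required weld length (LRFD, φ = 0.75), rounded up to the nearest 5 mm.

L = 315 mm

E43XX → F_EXX = 430 MPa.
Throat t_e = 0.707 × 6 = 4.242 mm.
φr_n = 0.75 × 0.6 × 430 × 4.242 × 10⁻³ = 0.8208 kN/mm.
L_req = P_u / φr_n = 255 / 0.8208 = 310.7 mm total.
Round up → use L = 315 mm.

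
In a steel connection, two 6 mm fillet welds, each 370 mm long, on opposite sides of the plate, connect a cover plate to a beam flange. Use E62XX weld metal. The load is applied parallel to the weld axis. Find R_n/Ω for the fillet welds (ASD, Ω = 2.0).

R_n/Ω ≈ 584 kN

E62XX → F_EXX = 620 MPa.
Effective throat t_e = 0.707 × 6 = 4.242 mm.
Total length L = 740 mm; A_we = 4.242 × 740 = 3139 mm².
F_nw = 0.6 F_EXX = 0.6 × 620 = 372 MPa.
R_n = 372 × 3139 × 10⁻³ = 1168 kN; R_n/Ω = 1168/2.0 = 583.9 kN.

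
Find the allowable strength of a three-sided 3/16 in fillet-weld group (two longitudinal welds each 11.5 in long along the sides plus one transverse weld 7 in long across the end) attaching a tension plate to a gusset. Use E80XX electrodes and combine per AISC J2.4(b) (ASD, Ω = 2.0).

E80XX → F_EXX = 80 ksi.
t_e = 0.707 × 0.1875 = 0.1326 in.
R_nwl = 0.6 × 80 × 0.1326 × 23 = 146.3 kip (longitudinal, 2 welds).
R_nwt = 0.6 × 80 × 0.1326 × 7 = 44.54 kip (transverse, base value).
(i) R_nwl + R_nwt = 190.9 kip; (ii) 0.85 R_nwl + 1.5 R_nwt = 191.2 kip.
R_n = max = 191.2 kip [governs: (ii)]; R_n/Ω = 95.6 kip.

R_n/Ω ≈ 95.6 kip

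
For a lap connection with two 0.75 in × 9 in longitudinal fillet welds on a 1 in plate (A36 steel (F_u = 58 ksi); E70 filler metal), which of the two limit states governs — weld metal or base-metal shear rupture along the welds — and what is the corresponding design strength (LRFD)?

E70XX → F_EXX = 70 ksi.
t_e = 0.707 × 0.75 = 0.5302 in; L = 18 in.
Weld metal: φR_n = 0.75 × 0.6 × 70 × 0.5302 × 18 = 300.7 kip.
Base metal (shear rupture): φR_n = 0.75 × 0.6 × 58 × 1 × 18 = 469.8 kip.
Governing: weld metal.

φR_n ≈ 301 kip (weld metal governs)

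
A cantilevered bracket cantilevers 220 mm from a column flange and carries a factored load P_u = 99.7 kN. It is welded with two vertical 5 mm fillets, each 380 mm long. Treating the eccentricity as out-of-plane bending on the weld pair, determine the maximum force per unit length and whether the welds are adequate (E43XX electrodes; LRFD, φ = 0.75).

f_max ≈ 474 N/mm; adequate

E43XX → F_EXX = 430 MPa.
L_w = 2 × 380 = 760 mm; section modulus (unit throat) S = 2 × L²/6 = 48130 mm².
Direct shear f_v = P/L_w = 99.7×10³/760 = 131.2 N/mm.
Moment M = P × e = 99.7×10³ × 220 = 21934000 N·mm; bending f_b = M/S = 455.7 N/mm.
f_max = √(f_v² + f_b²) = √(131.2² + 455.7²) = 474.2 N/mm.
φr_n = 0.75 × 0.6 × 430 × (0.707 × 5) = 684 N/mm → adequate.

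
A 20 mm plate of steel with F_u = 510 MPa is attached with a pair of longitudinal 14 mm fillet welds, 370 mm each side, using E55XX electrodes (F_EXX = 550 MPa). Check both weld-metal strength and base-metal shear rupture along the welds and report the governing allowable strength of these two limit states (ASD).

t_e = 0.707 × 14 = 9.898 mm; L = 740 mm.
Weld metal: R_n/Ω = (1/2.0) × 0.6 × 550 × 9.898 × 740 × 10⁻³ = 1209 kN.
Base metal (shear rupture): R_n/Ω = (1/2.0) × 0.6 × 510 × 20 × 740 × 10⁻³ = 2264 kN.
Governing: weld metal.

R_n/Ω ≈ 1210 kN (weld metal governs)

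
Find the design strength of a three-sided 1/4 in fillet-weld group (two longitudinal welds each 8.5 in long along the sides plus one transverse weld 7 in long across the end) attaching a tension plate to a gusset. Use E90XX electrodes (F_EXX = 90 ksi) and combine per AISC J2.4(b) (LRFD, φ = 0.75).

φR_n ≈ 179 kips

t_e = 0.707 × 0.25 = 0.1767 in.
R_nwl = 0.6 × 90 × 0.1767 × 17 = 162.3 kips (longitudinal, 2 welds).
R_nwt = 0.6 × 90 × 0.1767 × 7 = 66.81 kips (transverse, base value).
(i) R_nwl + R_nwt = 229.1 kips; (ii) 0.85 R_nwl + 1.5 R_nwt = 238.1 kips.
R_n = max = 238.1 kips [governs: (ii)]; φR_n = 178.6 kips.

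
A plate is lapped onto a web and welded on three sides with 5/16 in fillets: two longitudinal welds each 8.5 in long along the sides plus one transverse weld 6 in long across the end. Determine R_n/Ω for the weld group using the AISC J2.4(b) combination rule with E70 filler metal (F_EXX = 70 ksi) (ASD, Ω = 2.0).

R_n/Ω ≈ 109 kip

t_e = 0.707 × 0.3125 = 0.2209 in.
R_nwl = 0.6 × 70 × 0.2209 × 17 = 157.7 kip (longitudinal, 2 welds).
R_nwt = 0.6 × 70 × 0.2209 × 6 = 55.68 kip (transverse, base value).
(i) R_nwl + R_nwt = 213.4 kip; (ii) 0.85 R_nwl + 1.5 R_nwt = 217.6 kip.
R_n = max = 217.6 kip [governs: (ii)]; R_n/Ω = 108.8 kip.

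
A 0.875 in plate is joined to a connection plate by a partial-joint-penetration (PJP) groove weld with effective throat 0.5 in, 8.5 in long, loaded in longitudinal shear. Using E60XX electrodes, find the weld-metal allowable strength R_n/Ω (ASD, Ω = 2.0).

R_n/Ω ≈ 76.5 kips

E60XX → F_EXX = 60 ksi.
Effective throat (given) t_e = 0.5 in.
A_we = 0.5 × 8.5 = 4.25 in².
F_nw = 0.6 F_EXX = 36 ksi.
R_n/Ω = (36 × 4.25) / 2.0 = 76.5 kips.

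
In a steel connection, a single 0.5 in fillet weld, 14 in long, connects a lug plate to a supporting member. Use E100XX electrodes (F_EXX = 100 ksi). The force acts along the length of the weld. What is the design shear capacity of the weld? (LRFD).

φR_n ≈ 223 kips

Effective throat t_e = 0.707 × 0.5 = 0.3535 in.
Total length L = 14 in; A_we = 0.3535 × 14 = 4.949 in².
F_nw = 0.6 F_EXX = 0.6 × 100 = 60 ksi.
φR_n = 0.75 × 60 × 4.949 = 222.7 kips.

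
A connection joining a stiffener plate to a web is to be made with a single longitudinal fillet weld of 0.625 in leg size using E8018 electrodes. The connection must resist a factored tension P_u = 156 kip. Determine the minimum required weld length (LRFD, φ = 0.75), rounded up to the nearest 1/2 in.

E80XX → F_EXX = 80 ksi.
Throat t_e = 0.707 × 0.625 = 0.4419 in.
φr_n = 0.75 × 0.6 × 80 × 0.4419 = 15.91 kip/in.
L_req = P_u / φr_n = 156 / 15.91 = 9.807 in total.
Round up → use L = 10 in.

L = 10 in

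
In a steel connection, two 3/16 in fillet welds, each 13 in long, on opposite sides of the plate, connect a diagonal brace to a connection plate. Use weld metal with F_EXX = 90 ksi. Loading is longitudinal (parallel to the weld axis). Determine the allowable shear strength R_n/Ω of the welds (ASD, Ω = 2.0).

R_n/Ω ≈ 93.1 kips

Effective throat t_e = 0.707 × 0.1875 = 0.1326 in.
Total length L = 26 in; A_we = 0.1326 × 26 = 3.447 in².
F_nw = 0.6 F_EXX = 0.6 × 90 = 54 ksi.
R_n = 54 × 3.447 = 186.1 kips; R_n/Ω = 186.1/2.0 = 93.06 kips.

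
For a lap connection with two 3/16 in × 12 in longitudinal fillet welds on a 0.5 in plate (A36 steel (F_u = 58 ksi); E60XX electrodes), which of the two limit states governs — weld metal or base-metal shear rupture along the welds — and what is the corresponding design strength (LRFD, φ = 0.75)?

φR_n ≈ 85.9 kips (weld metal governs)

E60XX → F_EXX = 60 ksi.
t_e = 0.707 × 0.1875 = 0.1326 in; L = 24 in.
Weld metal: φR_n = 0.75 × 0.6 × 60 × 0.1326 × 24 = 85.9 kips.
Base metal (shear rupture): φR_n = 0.75 × 0.6 × 58 × 0.5 × 24 = 313.2 kips.
Governing: weld metal.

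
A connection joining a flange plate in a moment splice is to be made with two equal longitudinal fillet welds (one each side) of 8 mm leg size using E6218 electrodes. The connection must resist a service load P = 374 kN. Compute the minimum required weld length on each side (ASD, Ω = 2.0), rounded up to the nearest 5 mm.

E62XX → F_EXX = 620 MPa.
Throat t_e = 0.707 × 8 = 5.656 mm.
r_n/Ω = (0.6 × 620 × 5.656) / 2.0 = 1052 N/mm = 1.052 kN/mm.
L_req = P / (r_n/Ω) = 374 / 1.052 = 355.5 mm total.
Per side: 355.5 / 2 = 177.8 mm.
Round up → use L = 180 mm on each side.

L = 180 mm on each side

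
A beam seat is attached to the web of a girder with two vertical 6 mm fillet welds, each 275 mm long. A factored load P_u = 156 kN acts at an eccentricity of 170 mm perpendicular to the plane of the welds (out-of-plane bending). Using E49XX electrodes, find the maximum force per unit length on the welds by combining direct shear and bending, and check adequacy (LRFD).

E49XX → F_EXX = 490 MPa.
L_w = 2 × 275 = 550 mm; section modulus (unit throat) S = 2 × L²/6 = 25210 mm².
Direct shear f_v = P/L_w = 156×10³/550 = 283.6 N/mm.
Moment M = P × e = 156×10³ × 170 = 26520000 N·mm; bending f_b = M/S = 1052 N/mm.
f_max = √(f_v² + f_b²) = √(283.6² + 1052²) = 1090 N/mm.
φr_n = 0.75 × 0.6 × 490 × (0.707 × 6) = 935.4 N/mm → NOT adequate.

f_max ≈ 1090 N/mm; NOT adequate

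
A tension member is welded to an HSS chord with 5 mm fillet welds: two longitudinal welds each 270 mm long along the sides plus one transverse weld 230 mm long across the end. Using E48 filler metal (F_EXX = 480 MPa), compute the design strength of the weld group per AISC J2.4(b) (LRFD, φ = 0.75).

t_e = 0.707 × 5 = 3.535 mm.
R_nwl = 0.6 × 480 × 3.535 × 540 × 10⁻³ = 549.8 kN (longitudinal, 2 welds).
R_nwt = 0.6 × 480 × 3.535 × 230 × 10⁻³ = 234.2 kN (transverse, base value).
(i) R_nwl + R_nwt = 783.9 kN; (ii) 0.85 R_nwl + 1.5 R_nwt = 818.5 kN.
R_n = max = 818.5 kN [governs: (ii)]; φR_n = 613.9 kN.

φR_n ≈ 614 kN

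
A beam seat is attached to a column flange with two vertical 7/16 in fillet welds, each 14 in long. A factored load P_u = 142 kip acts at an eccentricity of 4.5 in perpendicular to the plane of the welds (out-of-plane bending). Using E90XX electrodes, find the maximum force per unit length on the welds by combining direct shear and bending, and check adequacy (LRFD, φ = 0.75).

E90XX → F_EXX = 90 ksi.
L_w = 2 × 14 = 28 in; section modulus (unit throat) S = 2 × L²/6 = 65.33 in².
Direct shear f_v = P/L_w = 142/28 = 5.071 kip/in.
Moment M = P × e = 142 × 4.5 = 639 kip·in; bending f_b = M/S = 9.781 kip/in.
f_max = √(f_v² + f_b²) = √(5.071² + 9.781²) = 11.02 kip/in.
φr_n = 0.75 × 0.6 × 90 × (0.707 × 0.4375) = 12.53 kip/in → adequate.

f_max ≈ 11 kip/in; adequate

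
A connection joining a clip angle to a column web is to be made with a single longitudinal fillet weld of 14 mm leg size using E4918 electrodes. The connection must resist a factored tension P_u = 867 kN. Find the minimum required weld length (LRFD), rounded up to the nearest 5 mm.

L = 400 mm

E49XX → F_EXX = 490 MPa.
Throat t_e = 0.707 × 14 = 9.898 mm.
φr_n = 0.75 × 0.6 × 490 × 9.898 × 10⁻³ = 2.183 kN/mm.
L_req = P_u / φr_n = 867 / 2.183 = 397.2 mm total.
Round up → use L = 400 mm.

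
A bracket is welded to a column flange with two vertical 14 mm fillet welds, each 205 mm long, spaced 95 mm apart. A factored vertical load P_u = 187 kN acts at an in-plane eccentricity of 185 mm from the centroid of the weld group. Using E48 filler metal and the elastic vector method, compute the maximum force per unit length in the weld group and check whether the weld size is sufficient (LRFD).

E48XX → F_EXX = 480 MPa.
Total weld length L_w = 410 mm. Treat welds as unit-width lines.
Polar moment about centroid: J = 2[d³/12 + d(b/2)²] = 2[205³/12 + 205×47.5²] = 2361000 mm³.
Direct shear f_v = P/L_w = 187×10³ / 410 = 456.1 N/mm (vertical).
Torsion M = P·e = 187×10³ × 185 = 34595000 N·mm.
Critical point at (x, y) = (47.5, 102.5) from centroid. f_tx = M·y/J = 1502 N/mm; f_ty = M·x/J = 696 N/mm.
Resultant f_max = √[f_tx² + (f_v + f_ty)²] = √[1502² + (456.1 + 696)²] = 1893 N/mm.
Capacity per unit length: φr_n = 0.75 × 0.6 × 480 × (0.707 × 14) = 2138 N/mm.
1893 ≤ 2138 → adequate.

f_max ≈ 1890 N/mm; adequate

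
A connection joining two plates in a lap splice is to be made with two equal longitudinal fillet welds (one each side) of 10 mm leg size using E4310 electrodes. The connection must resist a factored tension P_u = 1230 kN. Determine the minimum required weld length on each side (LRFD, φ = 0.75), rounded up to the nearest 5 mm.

E43XX → F_EXX = 430 MPa.
Throat t_e = 0.707 × 10 = 7.07 mm.
φr_n = 0.75 × 0.6 × 430 × 7.07 × 10⁻³ = 1.368 kN/mm.
L_req = P_u / φr_n = 1230 / 1.368 = 899.1 mm total.
Per side: 899.1 / 2 = 449.5 mm.
Round up → use L = 450 mm on each side.

L = 450 mm on each side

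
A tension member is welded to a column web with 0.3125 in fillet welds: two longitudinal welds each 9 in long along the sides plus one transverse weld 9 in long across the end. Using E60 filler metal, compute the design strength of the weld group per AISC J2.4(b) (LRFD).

E60XX → F_EXX = 60 ksi.
t_e = 0.707 × 0.3125 = 0.2209 in.
R_nwl = 0.6 × 60 × 0.2209 × 18 = 143.2 kip (longitudinal, 2 welds).
R_nwt = 0.6 × 60 × 0.2209 × 9 = 71.58 kip (transverse, base value).
(i) R_nwl + R_nwt = 214.8 kip; (ii) 0.85 R_nwl + 1.5 R_nwt = 229.1 kip.
R_n = max = 229.1 kip [governs: (ii)]; φR_n = 171.8 kip.

φR_n ≈ 172 kip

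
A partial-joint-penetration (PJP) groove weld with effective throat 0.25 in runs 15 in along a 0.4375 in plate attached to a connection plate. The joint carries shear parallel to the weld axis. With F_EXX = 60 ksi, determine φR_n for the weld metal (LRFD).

φR_n ≈ 101 kips

Effective throat (given) t_e = 0.25 in.
A_we = 0.25 × 15 = 3.75 in².
F_nw = 0.6 F_EXX = 36 ksi.
φR_n = 0.75 × 36 × 3.75 = 101.2 kips.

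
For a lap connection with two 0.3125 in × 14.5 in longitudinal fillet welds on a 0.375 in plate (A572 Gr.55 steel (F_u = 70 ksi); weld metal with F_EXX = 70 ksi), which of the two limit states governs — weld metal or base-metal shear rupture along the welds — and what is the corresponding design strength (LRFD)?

t_e = 0.707 × 0.3125 = 0.2209 in; L = 29 in.
Weld metal: φR_n = 0.75 × 0.6 × 70 × 0.2209 × 29 = 201.8 kip.
Base metal (shear rupture): φR_n = 0.75 × 0.6 × 70 × 0.375 × 29 = 342.6 kip.
Governing: weld metal.

φR_n ≈ 202 kip (weld metal governs)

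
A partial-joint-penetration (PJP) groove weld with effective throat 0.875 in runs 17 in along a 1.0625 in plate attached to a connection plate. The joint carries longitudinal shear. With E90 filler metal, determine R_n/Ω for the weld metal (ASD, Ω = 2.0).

R_n/Ω ≈ 402 kips

E90XX → F_EXX = 90 ksi.
Effective throat (given) t_e = 0.875 in.
A_we = 0.875 × 17 = 14.88 in².
F_nw = 0.6 F_EXX = 54 ksi.
R_n/Ω = (54 × 14.88) / 2.0 = 401.6 kips.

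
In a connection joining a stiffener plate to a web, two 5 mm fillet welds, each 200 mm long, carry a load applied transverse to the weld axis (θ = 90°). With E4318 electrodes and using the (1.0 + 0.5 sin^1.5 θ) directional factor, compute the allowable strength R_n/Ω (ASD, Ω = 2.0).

E43XX → F_EXX = 430 MPa.
t_e = 0.707 × 5 = 3.535 mm; A_we = 3.535 × 400 = 1414 mm².
Directional factor: 1.0 + 0.5 sin^1.5(90°) = 1.5.
F_nw = 0.6 × 430 × 1.5 = 387 MPa.
R_n/Ω = (387 × 1414) / 2.0 × 10⁻³ = 273.6 kN.

R_n/Ω ≈ 274 kN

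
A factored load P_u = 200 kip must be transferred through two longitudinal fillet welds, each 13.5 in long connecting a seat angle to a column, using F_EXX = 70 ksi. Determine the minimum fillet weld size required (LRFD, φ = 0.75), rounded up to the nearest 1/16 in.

w = 3/8 in

Total weld length L = 27 in.
Required throat t_e = P_u / (φ × 0.6 F_EXX × L) = 200 / (0.75 × 0.6 × 70 × 27) = 0.2352 in.
Required leg w = t_e / 0.707 = 0.3326 in → use 3/8 in.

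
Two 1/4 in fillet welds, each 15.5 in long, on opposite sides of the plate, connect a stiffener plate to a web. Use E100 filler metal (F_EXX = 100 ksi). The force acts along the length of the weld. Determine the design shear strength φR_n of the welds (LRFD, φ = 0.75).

Effective throat t_e = 0.707 × 0.25 = 0.1767 in.
Total length L = 31 in; A_we = 0.1767 × 31 = 5.479 in².
F_nw = 0.6 F_EXX = 0.6 × 100 = 60 ksi.
φR_n = 0.75 × 60 × 5.479 = 246.6 kips.

φR_n ≈ 247 kips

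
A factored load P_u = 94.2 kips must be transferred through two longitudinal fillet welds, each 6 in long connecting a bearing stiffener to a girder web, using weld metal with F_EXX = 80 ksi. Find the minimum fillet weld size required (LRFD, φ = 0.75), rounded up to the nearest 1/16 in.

Total weld length L = 12 in.
Required throat t_e = P_u / (φ × 0.6 F_EXX × L) = 94.2 / (0.75 × 0.6 × 80 × 12) = 0.2181 in.
Required leg w = t_e / 0.707 = 0.3084 in → use 5/16 in.

w = 5/16 in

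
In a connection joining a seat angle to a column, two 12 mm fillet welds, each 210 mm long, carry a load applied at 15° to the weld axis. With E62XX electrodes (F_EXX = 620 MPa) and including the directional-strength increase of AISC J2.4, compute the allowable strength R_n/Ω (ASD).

R_n/Ω ≈ 706 kN

t_e = 0.707 × 12 = 8.484 mm; A_we = 8.484 × 420 = 3563 mm².
Directional factor: 1.0 + 0.5 sin^1.5(15°) = 1.066.
F_nw = 0.6 × 620 × 1.066 = 396.5 MPa.
R_n/Ω = (396.5 × 3563) / 2.0 × 10⁻³ = 706.4 kN.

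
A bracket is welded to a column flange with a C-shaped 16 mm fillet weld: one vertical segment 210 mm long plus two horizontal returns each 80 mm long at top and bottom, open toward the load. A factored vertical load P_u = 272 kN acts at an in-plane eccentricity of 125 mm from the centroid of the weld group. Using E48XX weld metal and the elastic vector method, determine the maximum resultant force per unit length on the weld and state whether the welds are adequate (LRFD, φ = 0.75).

E48XX → F_EXX = 480 MPa.
Total weld length L_w = 370 mm. Treat welds as unit-width lines.
Centroid: x̄ = 2×80×40 / 370 = 17.3 mm from the vertical weld.
Polar moment about centroid: J = I_x + I_y = [210³/12 + 2×80×105²] + [210×17.3² + 2(80³/12 + 80×22.7²)] = 2766000 mm³.
Direct shear f_v = P/L_w = 272×10³ / 370 = 735.1 N/mm (vertical).
Torsion M = P·e = 272×10³ × 125 = 34000000 N·mm.
Critical point at (x, y) = (62.7, 105) from centroid. f_tx = M·y/J = 1290 N/mm; f_ty = M·x/J = 770.6 N/mm.
Resultant f_max = √[f_tx² + (f_v + f_ty)²] = √[1290² + (735.1 + 770.6)²] = 1983 N/mm.
Capacity per unit length: φr_n = 0.75 × 0.6 × 480 × (0.707 × 16) = 2443 N/mm.
1983 ≤ 2443 → adequate.

f_max ≈ 1980 N/mm; adequate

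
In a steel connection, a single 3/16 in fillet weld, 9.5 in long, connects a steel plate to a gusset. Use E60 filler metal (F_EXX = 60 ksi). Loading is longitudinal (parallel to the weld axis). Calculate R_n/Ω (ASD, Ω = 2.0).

Effective throat t_e = 0.707 × 0.1875 = 0.1326 in.
Total length L = 9.5 in; A_we = 0.1326 × 9.5 = 1.259 in².
F_nw = 0.6 F_EXX = 0.6 × 60 = 36 ksi.
R_n = 36 × 1.259 = 45.34 kip; R_n/Ω = 45.34/2.0 = 22.67 kip.

R_n/Ω ≈ 22.7 kip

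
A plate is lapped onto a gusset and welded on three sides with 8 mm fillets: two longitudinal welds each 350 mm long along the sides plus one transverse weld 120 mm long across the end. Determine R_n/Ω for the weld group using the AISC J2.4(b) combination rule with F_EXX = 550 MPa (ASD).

R_n/Ω ≈ 765 kN

t_e = 0.707 × 8 = 5.656 mm.
R_nwl = 0.6 × 550 × 5.656 × 700 × 10⁻³ = 1307 kN (longitudinal, 2 welds).
R_nwt = 0.6 × 550 × 5.656 × 120 × 10⁻³ = 224 kN (transverse, base value).
(i) R_nwl + R_nwt = 1531 kN; (ii) 0.85 R_nwl + 1.5 R_nwt = 1447 kN.
R_n = max = 1531 kN [governs: (i)]; R_n/Ω = 765.3 kN.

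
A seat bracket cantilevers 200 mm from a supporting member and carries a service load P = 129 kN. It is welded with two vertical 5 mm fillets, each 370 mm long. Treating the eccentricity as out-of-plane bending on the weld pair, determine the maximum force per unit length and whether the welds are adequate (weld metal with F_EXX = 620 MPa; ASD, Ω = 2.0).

L_w = 2 × 370 = 740 mm; section modulus (unit throat) S = 2 × L²/6 = 45630 mm².
Direct shear f_v = P/L_w = 129×10³/740 = 174.3 N/mm.
Moment M = P × e = 129×10³ × 200 = 25800000 N·mm; bending f_b = M/S = 565.4 N/mm.
f_max = √(f_v² + f_b²) = √(174.3² + 565.4²) = 591.6 N/mm.
r_n/Ω = (1/2.0) × 0.6 × 620 × (0.707 × 5) = 657.5 N/mm → adequate.

f_max ≈ 592 N/mm; adequate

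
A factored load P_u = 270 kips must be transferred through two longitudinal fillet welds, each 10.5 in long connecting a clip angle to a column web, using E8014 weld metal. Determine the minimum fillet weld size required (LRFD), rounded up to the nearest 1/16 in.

w = 9/16 in

E80XX → F_EXX = 80 ksi.
Total weld length L = 21 in.
Required throat t_e = P_u / (φ × 0.6 F_EXX × L) = 270 / (0.75 × 0.6 × 80 × 21) = 0.3571 in.
Required leg w = t_e / 0.707 = 0.5052 in → use 9/16 in.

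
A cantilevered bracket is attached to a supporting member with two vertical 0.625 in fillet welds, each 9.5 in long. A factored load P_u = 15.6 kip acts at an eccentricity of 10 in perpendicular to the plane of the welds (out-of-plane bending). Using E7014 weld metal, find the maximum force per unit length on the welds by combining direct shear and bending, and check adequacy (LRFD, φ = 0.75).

f_max ≈ 5.25 kip/in; adequate

E70XX → F_EXX = 70 ksi.
L_w = 2 × 9.5 = 19 in; section modulus (unit throat) S = 2 × L²/6 = 30.08 in².
Direct shear f_v = P/L_w = 15.6/19 = 0.8211 kip/in.
Moment M = P × e = 15.6 × 10 = 156 kip·in; bending f_b = M/S = 5.186 kip/in.
f_max = √(f_v² + f_b²) = √(0.8211² + 5.186²) = 5.25 kip/in.
φr_n = 0.75 × 0.6 × 70 × (0.707 × 0.625) = 13.92 kip/in → adequate.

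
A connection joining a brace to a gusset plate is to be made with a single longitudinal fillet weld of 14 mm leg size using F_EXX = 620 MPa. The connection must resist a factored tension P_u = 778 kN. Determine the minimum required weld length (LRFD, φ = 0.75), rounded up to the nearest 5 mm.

L = 285 mm

Throat t_e = 0.707 × 14 = 9.898 mm.
φr_n = 0.75 × 0.6 × 620 × 9.898 × 10⁻³ = 2.762 kN/mm.
L_req = P_u / φr_n = 778 / 2.762 = 281.7 mm total.
Round up → use L = 285 mm.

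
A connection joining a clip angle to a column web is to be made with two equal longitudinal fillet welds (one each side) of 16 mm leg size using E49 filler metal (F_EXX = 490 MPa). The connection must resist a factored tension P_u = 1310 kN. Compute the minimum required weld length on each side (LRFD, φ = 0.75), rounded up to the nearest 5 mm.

L = 265 mm on each side

Throat t_e = 0.707 × 16 = 11.31 mm.
φr_n = 0.75 × 0.6 × 490 × 11.31 × 10⁻³ = 2.494 kN/mm.
L_req = P_u / φr_n = 1310 / 2.494 = 525.2 mm total.
Per side: 525.2 / 2 = 262.6 mm.
Round up → use L = 265 mm on each side.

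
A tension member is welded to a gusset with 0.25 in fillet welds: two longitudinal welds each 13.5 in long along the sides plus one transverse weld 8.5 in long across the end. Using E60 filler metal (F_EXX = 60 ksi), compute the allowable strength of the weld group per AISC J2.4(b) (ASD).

t_e = 0.707 × 0.25 = 0.1767 in.
R_nwl = 0.6 × 60 × 0.1767 × 27 = 171.8 kip (longitudinal, 2 welds).
R_nwt = 0.6 × 60 × 0.1767 × 8.5 = 54.09 kip (transverse, base value).
(i) R_nwl + R_nwt = 225.9 kip; (ii) 0.85 R_nwl + 1.5 R_nwt = 227.2 kip.
R_n = max = 227.2 kip [governs: (ii)]; R_n/Ω = 113.6 kip.

R_n/Ω ≈ 114 kip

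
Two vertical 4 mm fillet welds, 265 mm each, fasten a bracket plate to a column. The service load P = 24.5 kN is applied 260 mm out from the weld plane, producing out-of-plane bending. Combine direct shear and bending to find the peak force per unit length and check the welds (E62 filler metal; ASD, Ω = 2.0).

f_max ≈ 276 N/mm; adequate

E62XX → F_EXX = 620 MPa.
L_w = 2 × 265 = 530 mm; section modulus (unit throat) S = 2 × L²/6 = 23410 mm².
Direct shear f_v = P/L_w = 24.5×10³/530 = 46.23 N/mm.
Moment M = P × e = 24.5×10³ × 260 = 6370000 N·mm; bending f_b = M/S = 272.1 N/mm.
f_max = √(f_v² + f_b²) = √(46.23² + 272.1²) = 276 N/mm.
r_n/Ω = (1/2.0) × 0.6 × 620 × (0.707 × 4) = 526 N/mm → adequate.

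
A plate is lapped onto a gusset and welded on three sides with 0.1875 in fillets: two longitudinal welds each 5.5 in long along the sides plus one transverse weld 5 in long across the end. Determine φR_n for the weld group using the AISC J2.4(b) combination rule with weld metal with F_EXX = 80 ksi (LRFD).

φR_n ≈ 80.4 kip

t_e = 0.707 × 0.1875 = 0.1326 in.
R_nwl = 0.6 × 80 × 0.1326 × 11 = 69.99 kip (longitudinal, 2 welds).
R_nwt = 0.6 × 80 × 0.1326 × 5 = 31.81 kip (transverse, base value).
(i) R_nwl + R_nwt = 101.8 kip; (ii) 0.85 R_nwl + 1.5 R_nwt = 107.2 kip.
R_n = max = 107.2 kip [governs: (ii)]; φR_n = 80.41 kip.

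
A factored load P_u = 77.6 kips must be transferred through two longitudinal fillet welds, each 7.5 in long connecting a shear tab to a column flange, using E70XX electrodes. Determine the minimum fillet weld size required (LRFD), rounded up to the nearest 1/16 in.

E70XX → F_EXX = 70 ksi.
Total weld length L = 15 in.
Required throat t_e = P_u / (φ × 0.6 F_EXX × L) = 77.6 / (0.75 × 0.6 × 70 × 15) = 0.1642 in.
Required leg w = t_e / 0.707 = 0.2323 in → use 1/4 in.

w = 1/4 in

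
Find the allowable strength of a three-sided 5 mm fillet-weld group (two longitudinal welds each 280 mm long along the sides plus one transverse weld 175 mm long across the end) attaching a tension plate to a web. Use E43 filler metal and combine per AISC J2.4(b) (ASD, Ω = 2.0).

R_n/Ω ≈ 337 kN

E43XX → F_EXX = 430 MPa.
t_e = 0.707 × 5 = 3.535 mm.
R_nwl = 0.6 × 430 × 3.535 × 560 × 10⁻³ = 510.7 kN (longitudinal, 2 welds).
R_nwt = 0.6 × 430 × 3.535 × 175 × 10⁻³ = 159.6 kN (transverse, base value).
(i) R_nwl + R_nwt = 670.3 kN; (ii) 0.85 R_nwl + 1.5 R_nwt = 673.5 kN.
R_n = max = 673.5 kN [governs: (ii)]; R_n/Ω = 336.8 kN.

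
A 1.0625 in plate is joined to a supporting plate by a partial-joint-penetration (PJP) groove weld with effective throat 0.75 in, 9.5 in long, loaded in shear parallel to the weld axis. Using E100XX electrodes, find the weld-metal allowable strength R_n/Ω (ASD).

R_n/Ω ≈ 214 kips

E100XX → F_EXX = 100 ksi.
Effective throat (given) t_e = 0.75 in.
A_we = 0.75 × 9.5 = 7.125 in².
F_nw = 0.6 F_EXX = 60 ksi.
R_n/Ω = (60 × 7.125) / 2.0 = 213.8 kips.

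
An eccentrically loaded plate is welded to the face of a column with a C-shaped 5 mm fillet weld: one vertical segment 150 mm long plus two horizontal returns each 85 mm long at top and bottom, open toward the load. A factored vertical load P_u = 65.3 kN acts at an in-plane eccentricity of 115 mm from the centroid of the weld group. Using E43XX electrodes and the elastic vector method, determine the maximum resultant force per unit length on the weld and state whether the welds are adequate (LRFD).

f_max ≈ 644 N/mm; adequate

E43XX → F_EXX = 430 MPa.
Total weld length L_w = 320 mm. Treat welds as unit-width lines.
Centroid: x̄ = 2×85×42.5 / 320 = 22.58 mm from the vertical weld.
Polar moment about centroid: J = I_x + I_y = [150³/12 + 2×85×75²] + [150×22.58² + 2(85³/12 + 85×19.92²)] = 1484000 mm³.
Direct shear f_v = P/L_w = 65.3×10³ / 320 = 204.1 N/mm (vertical).
Torsion M = P·e = 65.3×10³ × 115 = 7509500 N·mm.
Critical point at (x, y) = (62.42, 75) from centroid. f_tx = M·y/J = 379.6 N/mm; f_ty = M·x/J = 315.9 N/mm.
Resultant f_max = √[f_tx² + (f_v + f_ty)²] = √[379.6² + (204.1 + 315.9)²] = 643.8 N/mm.
Capacity per unit length: φr_n = 0.75 × 0.6 × 430 × (0.707 × 5) = 684 N/mm.
643.8 ≤ 684 → adequate.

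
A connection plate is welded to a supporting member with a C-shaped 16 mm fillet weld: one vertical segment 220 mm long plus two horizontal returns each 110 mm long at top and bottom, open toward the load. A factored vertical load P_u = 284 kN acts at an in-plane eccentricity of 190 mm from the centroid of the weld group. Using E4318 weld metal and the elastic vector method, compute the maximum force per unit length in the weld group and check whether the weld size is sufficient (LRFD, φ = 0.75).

f_max ≈ 2260 N/mm; NOT adequate

E43XX → F_EXX = 430 MPa.
Total weld length L_w = 440 mm. Treat welds as unit-width lines.
Centroid: x̄ = 2×110×55 / 440 = 27.5 mm from the vertical weld.
Polar moment about centroid: J = I_x + I_y = [220³/12 + 2×110×110²] + [220×27.5² + 2(110³/12 + 110×27.5²)] = 4104000 mm³.
Direct shear f_v = P/L_w = 284×10³ / 440 = 645.5 N/mm (vertical).
Torsion M = P·e = 284×10³ × 190 = 53960000 N·mm.
Critical point at (x, y) = (82.5, 110) from centroid. f_tx = M·y/J = 1446 N/mm; f_ty = M·x/J = 1085 N/mm.
Resultant f_max = √[f_tx² + (f_v + f_ty)²] = √[1446² + (645.5 + 1085)²] = 2255 N/mm.
Capacity per unit length: φr_n = 0.75 × 0.6 × 430 × (0.707 × 16) = 2189 N/mm.
2255 > 2189 → NOT adequate.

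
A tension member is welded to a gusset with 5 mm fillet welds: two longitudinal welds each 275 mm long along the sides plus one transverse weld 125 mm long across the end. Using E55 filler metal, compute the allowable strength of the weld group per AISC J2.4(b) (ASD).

R_n/Ω ≈ 394 kN

E55XX → F_EXX = 550 MPa.
t_e = 0.707 × 5 = 3.535 mm.
R_nwl = 0.6 × 550 × 3.535 × 550 × 10⁻³ = 641.6 kN (longitudinal, 2 welds).
R_nwt = 0.6 × 550 × 3.535 × 125 × 10⁻³ = 145.8 kN (transverse, base value).
(i) R_nwl + R_nwt = 787.4 kN; (ii) 0.85 R_nwl + 1.5 R_nwt = 764.1 kN.
R_n = max = 787.4 kN [governs: (i)]; R_n/Ω = 393.7 kN.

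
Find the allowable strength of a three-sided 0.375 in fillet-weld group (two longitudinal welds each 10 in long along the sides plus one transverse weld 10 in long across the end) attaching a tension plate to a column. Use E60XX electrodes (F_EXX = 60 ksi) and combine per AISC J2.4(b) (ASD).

R_n/Ω ≈ 153 kip

t_e = 0.707 × 0.375 = 0.2651 in.
R_nwl = 0.6 × 60 × 0.2651 × 20 = 190.9 kip (longitudinal, 2 welds).
R_nwt = 0.6 × 60 × 0.2651 × 10 = 95.44 kip (transverse, base value).
(i) R_nwl + R_nwt = 286.3 kip; (ii) 0.85 R_nwl + 1.5 R_nwt = 305.4 kip.
R_n = max = 305.4 kip [governs: (ii)]; R_n/Ω = 152.7 kip.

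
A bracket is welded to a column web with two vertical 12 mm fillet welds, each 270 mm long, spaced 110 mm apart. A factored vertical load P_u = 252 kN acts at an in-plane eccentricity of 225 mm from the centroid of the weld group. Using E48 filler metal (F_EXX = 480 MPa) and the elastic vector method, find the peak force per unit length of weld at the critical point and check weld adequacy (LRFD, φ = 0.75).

Total weld length L_w = 540 mm. Treat welds as unit-width lines.
Polar moment about centroid: J = 2[d³/12 + d(b/2)²] = 2[270³/12 + 270×55²] = 4914000 mm³.
Direct shear f_v = P/L_w = 252×10³ / 540 = 466.7 N/mm (vertical).
Torsion M = P·e = 252×10³ × 225 = 56700000 N·mm.
Critical point at (x, y) = (55, 135) from centroid. f_tx = M·y/J = 1558 N/mm; f_ty = M·x/J = 634.6 N/mm.
Resultant f_max = √[f_tx² + (f_v + f_ty)²] = √[1558² + (466.7 + 634.6)²] = 1908 N/mm.
Capacity per unit length: φr_n = 0.75 × 0.6 × 480 × (0.707 × 12) = 1833 N/mm.
1908 > 1833 → NOT adequate.

f_max ≈ 1910 N/mm; NOT adequate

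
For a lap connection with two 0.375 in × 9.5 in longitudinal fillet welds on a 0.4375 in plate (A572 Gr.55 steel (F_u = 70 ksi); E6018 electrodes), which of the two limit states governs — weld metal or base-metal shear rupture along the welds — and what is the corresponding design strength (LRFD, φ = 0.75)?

φR_n ≈ 136 kips (weld metal governs)

E60XX → F_EXX = 60 ksi.
t_e = 0.707 × 0.375 = 0.2651 in; L = 19 in.
Weld metal: φR_n = 0.75 × 0.6 × 60 × 0.2651 × 19 = 136 kips.
Base metal (shear rupture): φR_n = 0.75 × 0.6 × 70 × 0.4375 × 19 = 261.8 kips.
Governing: weld metal.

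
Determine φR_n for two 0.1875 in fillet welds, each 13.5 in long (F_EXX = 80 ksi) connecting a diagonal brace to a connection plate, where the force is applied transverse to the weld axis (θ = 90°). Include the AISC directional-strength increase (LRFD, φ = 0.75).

φR_n ≈ 193 kips

t_e = 0.707 × 0.1875 = 0.1326 in; A_we = 0.1326 × 27 = 3.579 in².
Directional factor: 1.0 + 0.5 sin^1.5(90°) = 1.5.
F_nw = 0.6 × 80 × 1.5 = 72 ksi.
φR_n = 0.75 × 72 × 3.579 = 193.3 kips.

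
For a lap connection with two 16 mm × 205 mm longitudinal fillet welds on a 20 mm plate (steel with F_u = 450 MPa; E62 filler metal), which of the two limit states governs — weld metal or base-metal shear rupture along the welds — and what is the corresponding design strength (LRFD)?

E62XX → F_EXX = 620 MPa.
t_e = 0.707 × 16 = 11.31 mm; L = 410 mm.
Weld metal: φR_n = 0.75 × 0.6 × 620 × 11.31 × 410 × 10⁻³ = 1294 kN.
Base metal (shear rupture): φR_n = 0.75 × 0.6 × 450 × 20 × 410 × 10⁻³ = 1660 kN.
Governing: weld metal.

φR_n ≈ 1290 kN (weld metal governs)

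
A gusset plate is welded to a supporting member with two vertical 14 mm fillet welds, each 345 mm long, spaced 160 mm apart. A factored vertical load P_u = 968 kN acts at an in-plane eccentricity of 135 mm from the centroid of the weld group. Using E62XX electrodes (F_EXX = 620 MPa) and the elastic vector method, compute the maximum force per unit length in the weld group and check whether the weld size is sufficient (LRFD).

f_max ≈ 3070 N/mm; NOT adequate

Total weld length L_w = 690 mm. Treat welds as unit-width lines.
Polar moment about centroid: J = 2[d³/12 + d(b/2)²] = 2[345³/12 + 345×80²] = 11260000 mm³.
Direct shear f_v = P/L_w = 968×10³ / 690 = 1403 N/mm (vertical).
Torsion M = P·e = 968×10³ × 135 = 130680000 N·mm.
Critical point at (x, y) = (80, 172.5) from centroid. f_tx = M·y/J = 2002 N/mm; f_ty = M·x/J = 928.5 N/mm.
Resultant f_max = √[f_tx² + (f_v + f_ty)²] = √[2002² + (1403 + 928.5)²] = 3073 N/mm.
Capacity per unit length: φr_n = 0.75 × 0.6 × 620 × (0.707 × 14) = 2762 N/mm.
3073 > 2762 → NOT adequate.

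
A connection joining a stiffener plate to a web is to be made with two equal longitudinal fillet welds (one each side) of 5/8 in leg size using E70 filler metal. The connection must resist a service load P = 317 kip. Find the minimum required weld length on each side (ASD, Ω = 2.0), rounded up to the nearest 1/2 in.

E70XX → F_EXX = 70 ksi.
Throat t_e = 0.707 × 0.625 = 0.4419 in.
r_n/Ω = (0.6 × 70 × 0.4419) / 2.0 = 9.279 kip/in.
L_req = P / (r_n/Ω) = 317 / 9.279 = 34.16 in total.
Per side: 34.16 / 2 = 17.08 in.
Round up → use L = 17.5 in on each side.

L = 17.5 in on each side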